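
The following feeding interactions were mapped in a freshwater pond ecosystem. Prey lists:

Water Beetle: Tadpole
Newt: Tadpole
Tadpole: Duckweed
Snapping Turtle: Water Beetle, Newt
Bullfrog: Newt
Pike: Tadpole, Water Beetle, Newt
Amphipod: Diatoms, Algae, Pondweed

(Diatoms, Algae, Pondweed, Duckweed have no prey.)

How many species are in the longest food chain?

One longest chain: Duckweed → Tadpole → Newt → Bullfrog.
It has 4 species and 3 links.

4 species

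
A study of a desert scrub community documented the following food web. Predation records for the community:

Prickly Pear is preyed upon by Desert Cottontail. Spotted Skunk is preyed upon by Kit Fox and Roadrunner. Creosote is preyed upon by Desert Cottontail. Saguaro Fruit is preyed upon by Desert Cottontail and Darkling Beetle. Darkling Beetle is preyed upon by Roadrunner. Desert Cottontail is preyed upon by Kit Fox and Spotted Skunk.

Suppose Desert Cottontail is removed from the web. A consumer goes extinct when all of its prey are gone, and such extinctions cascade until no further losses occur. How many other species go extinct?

2

Remove Desert Cottontail.
Round 1: Spotted Skunk (all prey gone) → extinct.
Round 2: Kit Fox (all prey gone) → extinct.
No further losses. Total secondary extinctions: 2.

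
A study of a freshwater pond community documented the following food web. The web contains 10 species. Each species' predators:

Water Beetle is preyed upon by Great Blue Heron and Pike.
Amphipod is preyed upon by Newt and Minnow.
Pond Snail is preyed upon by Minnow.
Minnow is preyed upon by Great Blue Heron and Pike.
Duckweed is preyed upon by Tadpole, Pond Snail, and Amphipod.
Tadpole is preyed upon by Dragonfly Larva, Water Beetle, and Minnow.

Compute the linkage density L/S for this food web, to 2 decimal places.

L/S = 1.30

There are L = 13 links among S = 10 species.
L/S = 13/10 = 1.3000 ≈ 1.30.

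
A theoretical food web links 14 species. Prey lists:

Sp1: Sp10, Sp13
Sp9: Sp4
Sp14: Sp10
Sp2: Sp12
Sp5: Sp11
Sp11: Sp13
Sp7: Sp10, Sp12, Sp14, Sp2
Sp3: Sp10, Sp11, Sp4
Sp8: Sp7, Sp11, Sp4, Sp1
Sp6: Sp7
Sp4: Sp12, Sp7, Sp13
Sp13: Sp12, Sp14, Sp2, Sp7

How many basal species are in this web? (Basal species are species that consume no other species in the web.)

Basal species (no prey listed): Sp10, Sp12.
Count: 2.

2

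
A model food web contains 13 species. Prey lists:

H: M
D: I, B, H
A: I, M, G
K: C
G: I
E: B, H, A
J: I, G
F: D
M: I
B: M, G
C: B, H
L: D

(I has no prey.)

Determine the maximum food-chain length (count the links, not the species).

One longest chain: I → M → B → D → F.
It has 5 species and 4 links.

4 links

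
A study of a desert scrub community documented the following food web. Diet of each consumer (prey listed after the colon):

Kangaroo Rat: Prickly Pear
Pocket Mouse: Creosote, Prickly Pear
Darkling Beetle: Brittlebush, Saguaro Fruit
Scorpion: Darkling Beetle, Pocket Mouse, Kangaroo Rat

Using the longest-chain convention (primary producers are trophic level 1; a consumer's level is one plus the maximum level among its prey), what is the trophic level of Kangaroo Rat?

Trophic level 2

Prickly Pear is a producer → level 1.
Kangaroo Rat eats Prickly Pear → level 2.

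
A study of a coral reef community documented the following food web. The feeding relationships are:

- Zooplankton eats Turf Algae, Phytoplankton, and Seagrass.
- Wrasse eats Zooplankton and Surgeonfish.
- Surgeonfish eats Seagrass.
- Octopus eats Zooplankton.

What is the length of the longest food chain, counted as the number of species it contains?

3 species

One longest chain: Phytoplankton → Zooplankton → Octopus.
It has 3 species and 2 links.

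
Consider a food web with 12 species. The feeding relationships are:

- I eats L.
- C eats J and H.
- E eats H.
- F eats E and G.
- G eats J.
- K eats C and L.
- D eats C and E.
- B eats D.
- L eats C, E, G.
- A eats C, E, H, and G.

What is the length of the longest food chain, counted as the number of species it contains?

4 species

One longest chain: J → G → L → I.
It has 4 species and 3 links.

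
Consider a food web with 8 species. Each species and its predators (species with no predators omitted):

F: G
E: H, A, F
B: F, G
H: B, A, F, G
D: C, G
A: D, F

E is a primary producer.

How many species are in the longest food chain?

5 species

One longest chain: E → H → A → D → C.
It has 5 species and 4 links.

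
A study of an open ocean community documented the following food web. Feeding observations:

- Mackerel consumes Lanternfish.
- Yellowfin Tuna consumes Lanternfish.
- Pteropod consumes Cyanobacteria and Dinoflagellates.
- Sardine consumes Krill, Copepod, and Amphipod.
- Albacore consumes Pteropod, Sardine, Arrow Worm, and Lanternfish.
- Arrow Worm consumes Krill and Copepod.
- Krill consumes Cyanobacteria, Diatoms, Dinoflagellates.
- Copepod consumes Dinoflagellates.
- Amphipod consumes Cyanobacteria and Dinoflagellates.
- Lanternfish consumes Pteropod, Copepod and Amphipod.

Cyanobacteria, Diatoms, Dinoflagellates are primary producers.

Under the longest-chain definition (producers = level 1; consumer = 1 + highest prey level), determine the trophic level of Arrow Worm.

Trophic level 3

Cyanobacteria is a producer → level 1.
Krill eats Cyanobacteria (level 1); other prey at levels: Diatoms 1, Dinoflagellates 1 → level 2.
Arrow Worm eats Krill (level 2); other prey at levels: Copepod 2 → level 3.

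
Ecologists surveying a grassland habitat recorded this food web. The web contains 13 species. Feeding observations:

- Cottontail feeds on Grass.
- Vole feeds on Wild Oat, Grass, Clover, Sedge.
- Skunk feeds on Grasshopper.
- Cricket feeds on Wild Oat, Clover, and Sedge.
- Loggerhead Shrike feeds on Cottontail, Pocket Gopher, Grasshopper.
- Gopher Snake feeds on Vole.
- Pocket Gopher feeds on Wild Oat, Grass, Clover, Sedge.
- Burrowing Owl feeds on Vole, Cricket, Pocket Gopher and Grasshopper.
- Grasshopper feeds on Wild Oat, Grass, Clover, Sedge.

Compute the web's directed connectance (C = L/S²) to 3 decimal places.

The web has S = 13 species and L = 25 feeding links.
C = L / S² = 25 / 169 = 0.1479 ≈ 0.148.

C = 0.148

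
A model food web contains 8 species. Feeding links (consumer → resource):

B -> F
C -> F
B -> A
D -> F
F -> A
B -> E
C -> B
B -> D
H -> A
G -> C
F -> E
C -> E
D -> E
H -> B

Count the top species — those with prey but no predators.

Top species (has prey, but nothing eats it): H, G.
Count: 2.

2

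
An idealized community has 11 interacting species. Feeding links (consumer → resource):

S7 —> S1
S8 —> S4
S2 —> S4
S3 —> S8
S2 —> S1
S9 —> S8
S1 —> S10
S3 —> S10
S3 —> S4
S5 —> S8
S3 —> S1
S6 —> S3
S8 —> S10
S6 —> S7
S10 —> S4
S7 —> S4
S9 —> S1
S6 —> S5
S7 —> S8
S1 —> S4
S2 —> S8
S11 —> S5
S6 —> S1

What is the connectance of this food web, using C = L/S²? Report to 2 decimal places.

C = 0.19

The web has S = 11 species and L = 23 feeding links.
C = L / S² = 23 / 121 = 0.1901 ≈ 0.19.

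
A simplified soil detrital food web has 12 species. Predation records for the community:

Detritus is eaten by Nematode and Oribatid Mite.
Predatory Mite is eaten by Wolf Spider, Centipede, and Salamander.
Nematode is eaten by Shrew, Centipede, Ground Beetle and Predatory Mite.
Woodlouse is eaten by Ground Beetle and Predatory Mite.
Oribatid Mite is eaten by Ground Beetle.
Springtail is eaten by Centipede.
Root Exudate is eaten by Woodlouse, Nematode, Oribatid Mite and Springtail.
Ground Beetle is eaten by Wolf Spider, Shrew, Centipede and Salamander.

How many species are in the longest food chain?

One longest chain: Root Exudate → Woodlouse → Predatory Mite → Wolf Spider.
It has 4 species and 3 links.

4 species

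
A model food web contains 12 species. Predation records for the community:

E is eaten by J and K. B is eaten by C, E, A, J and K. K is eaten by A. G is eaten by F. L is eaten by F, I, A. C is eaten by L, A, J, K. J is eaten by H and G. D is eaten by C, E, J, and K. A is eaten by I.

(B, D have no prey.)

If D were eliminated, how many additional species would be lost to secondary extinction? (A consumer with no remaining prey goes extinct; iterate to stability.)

Remove D.
Every predator of it retains at least one other prey: C still has B; E still has B; J still has B, C, E; K still has B, C, E.
No consumer loses all prey, so no secondary extinctions occur.

0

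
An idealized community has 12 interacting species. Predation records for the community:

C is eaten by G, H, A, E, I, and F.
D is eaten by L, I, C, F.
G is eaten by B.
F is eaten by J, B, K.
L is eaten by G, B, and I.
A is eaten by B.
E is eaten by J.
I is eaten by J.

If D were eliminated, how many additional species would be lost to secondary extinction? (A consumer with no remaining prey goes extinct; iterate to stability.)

Remove D.
Round 1: C (all prey gone), L (all prey gone) → extinct.
Round 2: A (all prey gone), F (all prey gone), E (all prey gone), H (all prey gone), I (all prey gone), G (all prey gone) → extinct.
Round 3: K (all prey gone), B (all prey gone), J (all prey gone) → extinct.
No further losses. Total secondary extinctions: 11.

11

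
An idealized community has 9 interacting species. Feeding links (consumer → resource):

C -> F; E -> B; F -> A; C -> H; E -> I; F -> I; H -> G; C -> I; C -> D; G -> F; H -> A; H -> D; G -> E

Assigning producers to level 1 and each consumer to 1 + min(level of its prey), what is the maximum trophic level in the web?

Producers (level 1): D, I, A, B.
Following each consumer down to its lowest-level prey: I → E → G (levels 1 through 3).
All prey of G (E 2, F 2) are at level 2 or above, so G is at level 1 + 2 = 3.
Every consumer has at least one prey at level 2 or below, so none exceeds level 3.

3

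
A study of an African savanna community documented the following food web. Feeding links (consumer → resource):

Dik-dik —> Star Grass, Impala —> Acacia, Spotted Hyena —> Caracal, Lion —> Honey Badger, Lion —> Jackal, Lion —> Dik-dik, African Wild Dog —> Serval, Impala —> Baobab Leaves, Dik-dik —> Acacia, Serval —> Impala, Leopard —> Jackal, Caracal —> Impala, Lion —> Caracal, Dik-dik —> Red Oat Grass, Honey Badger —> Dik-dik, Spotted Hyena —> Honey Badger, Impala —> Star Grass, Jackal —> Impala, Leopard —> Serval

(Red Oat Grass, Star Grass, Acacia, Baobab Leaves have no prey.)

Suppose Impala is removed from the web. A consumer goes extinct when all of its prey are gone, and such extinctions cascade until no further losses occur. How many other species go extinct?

Remove Impala.
Round 1: Caracal (all prey gone), Jackal (all prey gone), Serval (all prey gone) → extinct.
Round 2: Leopard (all prey gone), African Wild Dog (all prey gone) → extinct.
No further losses. Total secondary extinctions: 5.

5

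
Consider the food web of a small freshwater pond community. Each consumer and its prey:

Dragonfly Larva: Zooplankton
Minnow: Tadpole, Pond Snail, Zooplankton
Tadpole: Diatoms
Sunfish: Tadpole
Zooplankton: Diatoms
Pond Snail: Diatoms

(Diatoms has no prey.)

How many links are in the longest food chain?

One longest chain: Diatoms → Tadpole → Sunfish.
It has 3 species and 2 links.

2 links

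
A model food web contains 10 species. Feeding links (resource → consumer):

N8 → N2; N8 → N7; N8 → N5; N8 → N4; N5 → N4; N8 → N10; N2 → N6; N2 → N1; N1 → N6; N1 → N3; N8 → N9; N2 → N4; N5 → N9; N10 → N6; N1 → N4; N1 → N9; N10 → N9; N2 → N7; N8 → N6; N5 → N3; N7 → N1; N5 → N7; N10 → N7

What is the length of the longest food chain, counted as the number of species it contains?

5 species

One longest chain: N8 → N5 → N7 → N1 → N3.
It has 5 species and 4 links.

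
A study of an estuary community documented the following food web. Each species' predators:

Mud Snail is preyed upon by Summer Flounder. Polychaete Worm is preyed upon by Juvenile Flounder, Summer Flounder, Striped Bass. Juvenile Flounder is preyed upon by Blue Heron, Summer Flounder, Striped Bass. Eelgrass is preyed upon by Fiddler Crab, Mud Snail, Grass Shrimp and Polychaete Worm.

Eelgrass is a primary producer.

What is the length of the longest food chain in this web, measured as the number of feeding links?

One longest chain: Eelgrass → Polychaete Worm → Juvenile Flounder → Summer Flounder.
It has 4 species and 3 links.

3 links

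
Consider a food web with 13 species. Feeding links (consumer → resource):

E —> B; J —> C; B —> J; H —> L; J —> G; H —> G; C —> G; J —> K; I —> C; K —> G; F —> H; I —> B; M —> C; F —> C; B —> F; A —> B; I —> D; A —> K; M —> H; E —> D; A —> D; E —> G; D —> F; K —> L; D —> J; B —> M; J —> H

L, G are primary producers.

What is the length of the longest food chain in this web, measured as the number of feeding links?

4 links

One longest chain: L → H → J → D → I.
It has 5 species and 4 links.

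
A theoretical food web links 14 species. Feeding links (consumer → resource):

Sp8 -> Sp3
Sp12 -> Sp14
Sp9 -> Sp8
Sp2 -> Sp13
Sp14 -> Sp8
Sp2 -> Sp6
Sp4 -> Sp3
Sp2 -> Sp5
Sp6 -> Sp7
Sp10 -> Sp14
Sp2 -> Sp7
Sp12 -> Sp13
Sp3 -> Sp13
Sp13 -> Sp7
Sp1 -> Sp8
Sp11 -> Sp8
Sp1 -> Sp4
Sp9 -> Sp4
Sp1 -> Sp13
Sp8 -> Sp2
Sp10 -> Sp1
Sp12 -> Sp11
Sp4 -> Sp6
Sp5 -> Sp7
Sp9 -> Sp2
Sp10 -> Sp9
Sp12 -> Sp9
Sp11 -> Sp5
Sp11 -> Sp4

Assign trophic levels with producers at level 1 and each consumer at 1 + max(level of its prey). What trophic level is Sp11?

Sp7 is a producer → level 1.
Sp13 eats Sp7 → level 2.
Sp3 eats Sp13 → level 3.
Sp8 eats Sp3 (level 3); other prey at levels: Sp2 3 → level 4.
Sp11 eats Sp8 (level 4); other prey at levels: Sp5 2, Sp4 4 → level 5.

Trophic level 5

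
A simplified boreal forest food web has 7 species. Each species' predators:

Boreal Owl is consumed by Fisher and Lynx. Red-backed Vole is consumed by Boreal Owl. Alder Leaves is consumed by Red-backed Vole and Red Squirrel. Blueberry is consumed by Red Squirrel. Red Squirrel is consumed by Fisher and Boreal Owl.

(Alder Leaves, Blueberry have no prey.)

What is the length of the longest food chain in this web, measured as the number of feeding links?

3 links

One longest chain: Alder Leaves → Red Squirrel → Boreal Owl → Lynx.
It has 4 species and 3 links.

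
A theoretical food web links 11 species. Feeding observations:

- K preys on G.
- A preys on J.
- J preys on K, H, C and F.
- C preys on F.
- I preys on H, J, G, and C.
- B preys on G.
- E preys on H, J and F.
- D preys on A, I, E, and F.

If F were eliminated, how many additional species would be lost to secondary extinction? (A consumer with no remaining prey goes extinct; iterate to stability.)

1

Remove F.
Round 1: C (all prey gone) → extinct.
No further losses. Total secondary extinctions: 1.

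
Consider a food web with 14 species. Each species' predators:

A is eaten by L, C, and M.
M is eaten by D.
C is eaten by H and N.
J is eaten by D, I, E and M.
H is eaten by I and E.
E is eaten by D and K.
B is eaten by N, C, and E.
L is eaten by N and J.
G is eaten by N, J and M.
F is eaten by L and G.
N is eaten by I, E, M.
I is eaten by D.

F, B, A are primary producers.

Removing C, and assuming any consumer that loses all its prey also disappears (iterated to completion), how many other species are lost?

Remove C.
Round 1: H (all prey gone) → extinct.
No further losses. Total secondary extinctions: 1.

1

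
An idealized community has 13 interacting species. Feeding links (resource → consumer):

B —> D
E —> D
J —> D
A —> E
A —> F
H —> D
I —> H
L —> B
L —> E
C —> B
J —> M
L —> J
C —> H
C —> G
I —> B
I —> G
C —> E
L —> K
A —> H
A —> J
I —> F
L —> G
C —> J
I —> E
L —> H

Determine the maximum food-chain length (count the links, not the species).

2 links

One longest chain: C → J → M.
It has 3 species and 2 links.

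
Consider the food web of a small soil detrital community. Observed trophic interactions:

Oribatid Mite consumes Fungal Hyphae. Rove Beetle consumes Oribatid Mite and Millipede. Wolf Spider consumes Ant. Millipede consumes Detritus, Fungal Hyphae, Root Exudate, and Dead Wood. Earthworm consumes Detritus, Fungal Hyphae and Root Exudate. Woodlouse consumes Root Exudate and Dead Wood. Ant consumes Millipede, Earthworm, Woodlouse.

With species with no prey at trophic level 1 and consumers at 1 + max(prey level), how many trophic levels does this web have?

4

Basal resources (level 1): Fungal Hyphae, Detritus, Root Exudate, Dead Wood.
Root Exudate → Woodlouse → Ant → Wolf Spider gives Wolf Spider level 4.
No species has a prey at level 4, so no species reaches level 5.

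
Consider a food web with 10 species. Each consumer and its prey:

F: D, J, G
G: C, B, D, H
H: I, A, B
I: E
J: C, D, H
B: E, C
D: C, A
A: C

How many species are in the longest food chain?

5 species

One longest chain: C → A → D → G → F.
It has 5 species and 4 links.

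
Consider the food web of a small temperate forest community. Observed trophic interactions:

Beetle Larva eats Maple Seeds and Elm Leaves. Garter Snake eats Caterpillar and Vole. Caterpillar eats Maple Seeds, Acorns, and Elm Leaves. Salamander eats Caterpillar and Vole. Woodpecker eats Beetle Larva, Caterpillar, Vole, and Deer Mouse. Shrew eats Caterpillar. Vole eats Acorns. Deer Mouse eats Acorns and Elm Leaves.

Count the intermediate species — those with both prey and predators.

4

Intermediate species (has both prey and predators): Deer Mouse, Vole, Beetle Larva, Caterpillar.
Count: 4.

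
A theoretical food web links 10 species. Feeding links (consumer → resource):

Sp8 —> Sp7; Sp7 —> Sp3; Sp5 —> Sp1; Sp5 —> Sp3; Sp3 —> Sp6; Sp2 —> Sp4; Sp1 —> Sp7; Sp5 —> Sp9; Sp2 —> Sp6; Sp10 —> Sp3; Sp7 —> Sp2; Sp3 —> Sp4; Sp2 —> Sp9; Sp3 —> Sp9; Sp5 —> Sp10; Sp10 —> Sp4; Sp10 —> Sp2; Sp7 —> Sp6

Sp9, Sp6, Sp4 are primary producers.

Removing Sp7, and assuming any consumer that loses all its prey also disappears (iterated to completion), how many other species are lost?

2

Remove Sp7.
Round 1: Sp1 (all prey gone), Sp8 (all prey gone) → extinct.
No further losses. Total secondary extinctions: 2.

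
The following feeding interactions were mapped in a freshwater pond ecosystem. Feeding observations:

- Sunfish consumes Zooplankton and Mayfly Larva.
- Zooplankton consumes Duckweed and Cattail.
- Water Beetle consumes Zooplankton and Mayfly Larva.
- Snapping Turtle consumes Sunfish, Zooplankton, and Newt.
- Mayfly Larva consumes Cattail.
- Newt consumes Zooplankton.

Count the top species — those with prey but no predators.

Top species (has prey, but nothing eats it): Water Beetle, Snapping Turtle.
Count: 2.

2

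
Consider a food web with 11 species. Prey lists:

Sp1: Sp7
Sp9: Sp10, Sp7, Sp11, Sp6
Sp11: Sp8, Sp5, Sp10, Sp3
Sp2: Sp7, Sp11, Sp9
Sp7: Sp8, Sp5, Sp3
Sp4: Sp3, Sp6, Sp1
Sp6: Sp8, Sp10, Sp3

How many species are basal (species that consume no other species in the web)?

Basal species (no prey listed): Sp8, Sp5, Sp10, Sp3.
Count: 4.

4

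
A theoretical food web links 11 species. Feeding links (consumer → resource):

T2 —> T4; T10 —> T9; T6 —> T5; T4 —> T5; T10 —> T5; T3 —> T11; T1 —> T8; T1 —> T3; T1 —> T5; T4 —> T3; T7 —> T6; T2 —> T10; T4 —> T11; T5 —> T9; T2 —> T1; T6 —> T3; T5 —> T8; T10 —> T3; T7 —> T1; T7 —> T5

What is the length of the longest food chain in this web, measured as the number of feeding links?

One longest chain: T9 → T5 → T10 → T2.
It has 4 species and 3 links.

3 links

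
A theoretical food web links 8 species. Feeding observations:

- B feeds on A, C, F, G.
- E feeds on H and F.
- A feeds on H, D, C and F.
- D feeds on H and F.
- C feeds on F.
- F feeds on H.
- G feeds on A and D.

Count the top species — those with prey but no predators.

Top species (has prey, but nothing eats it): E, B.
Count: 2.

2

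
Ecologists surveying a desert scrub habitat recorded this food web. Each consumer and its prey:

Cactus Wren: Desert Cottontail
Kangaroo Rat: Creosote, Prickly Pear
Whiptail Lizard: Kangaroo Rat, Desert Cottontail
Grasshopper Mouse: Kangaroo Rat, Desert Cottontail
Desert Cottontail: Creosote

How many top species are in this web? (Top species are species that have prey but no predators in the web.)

3

Top species (has prey, but nothing eats it): Cactus Wren, Whiptail Lizard, Grasshopper Mouse.
Count: 3.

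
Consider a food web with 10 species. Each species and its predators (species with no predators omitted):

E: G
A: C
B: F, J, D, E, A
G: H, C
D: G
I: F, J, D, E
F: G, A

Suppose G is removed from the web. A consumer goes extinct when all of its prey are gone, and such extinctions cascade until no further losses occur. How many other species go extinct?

Remove G.
Round 1: H (all prey gone) → extinct.
No further losses. Total secondary extinctions: 1.

1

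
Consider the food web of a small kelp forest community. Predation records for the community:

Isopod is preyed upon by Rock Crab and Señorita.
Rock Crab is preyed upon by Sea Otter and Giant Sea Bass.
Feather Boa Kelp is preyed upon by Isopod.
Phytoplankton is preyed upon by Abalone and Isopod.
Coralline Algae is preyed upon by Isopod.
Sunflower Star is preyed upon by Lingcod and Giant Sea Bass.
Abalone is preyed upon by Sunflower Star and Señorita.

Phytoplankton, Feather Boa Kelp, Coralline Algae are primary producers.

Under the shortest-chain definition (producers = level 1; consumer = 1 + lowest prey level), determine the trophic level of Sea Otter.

Trophic level 4

Phytoplankton is a producer → level 1.
Isopod eats Phytoplankton → level 2.
Rock Crab eats Isopod → level 3.
Sea Otter eats Rock Crab → level 4.
No prey of Sea Otter is below level 3, so 4 is the minimum.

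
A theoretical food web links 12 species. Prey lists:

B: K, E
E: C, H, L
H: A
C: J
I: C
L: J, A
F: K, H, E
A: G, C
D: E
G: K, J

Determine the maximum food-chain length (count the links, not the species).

One longest chain: K → G → A → H → E → F.
It has 6 species and 5 links.

5 links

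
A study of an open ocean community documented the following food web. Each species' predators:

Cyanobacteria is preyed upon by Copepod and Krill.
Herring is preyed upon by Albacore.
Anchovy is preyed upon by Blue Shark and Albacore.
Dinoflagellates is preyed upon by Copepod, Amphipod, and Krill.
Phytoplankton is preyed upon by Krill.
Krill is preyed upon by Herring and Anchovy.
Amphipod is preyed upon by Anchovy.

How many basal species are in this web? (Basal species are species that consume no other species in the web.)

3

Basal species (no prey listed): Dinoflagellates, Phytoplankton, Cyanobacteria.
Count: 3.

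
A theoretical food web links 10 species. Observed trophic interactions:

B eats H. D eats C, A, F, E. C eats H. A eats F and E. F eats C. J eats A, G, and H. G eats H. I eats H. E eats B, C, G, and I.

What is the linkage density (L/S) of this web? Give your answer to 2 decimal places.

There are L = 18 links among S = 10 species.
L/S = 18/10 = 1.8000 ≈ 1.80.

L/S = 1.80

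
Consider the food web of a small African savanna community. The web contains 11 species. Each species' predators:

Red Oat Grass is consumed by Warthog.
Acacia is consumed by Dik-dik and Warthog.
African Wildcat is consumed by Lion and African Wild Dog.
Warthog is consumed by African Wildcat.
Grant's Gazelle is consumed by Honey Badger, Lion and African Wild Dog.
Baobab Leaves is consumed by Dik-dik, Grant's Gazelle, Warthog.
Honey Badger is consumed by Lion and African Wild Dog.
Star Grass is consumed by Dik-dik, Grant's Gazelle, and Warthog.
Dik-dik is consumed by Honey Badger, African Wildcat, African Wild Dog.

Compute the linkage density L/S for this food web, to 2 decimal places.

There are L = 20 links among S = 11 species.
L/S = 20/11 = 1.8182 ≈ 1.82.

L/S = 1.82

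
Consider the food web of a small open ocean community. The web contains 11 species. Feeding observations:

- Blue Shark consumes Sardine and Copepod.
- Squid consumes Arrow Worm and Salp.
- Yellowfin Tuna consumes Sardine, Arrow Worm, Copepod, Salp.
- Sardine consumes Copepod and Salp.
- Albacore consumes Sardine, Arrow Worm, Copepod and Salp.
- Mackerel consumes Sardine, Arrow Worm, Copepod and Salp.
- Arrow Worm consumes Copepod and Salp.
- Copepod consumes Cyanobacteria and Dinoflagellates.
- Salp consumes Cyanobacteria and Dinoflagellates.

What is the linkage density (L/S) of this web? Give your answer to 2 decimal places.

L/S = 2.18

There are L = 24 links among S = 11 species.
L/S = 24/11 = 2.1818 ≈ 2.18.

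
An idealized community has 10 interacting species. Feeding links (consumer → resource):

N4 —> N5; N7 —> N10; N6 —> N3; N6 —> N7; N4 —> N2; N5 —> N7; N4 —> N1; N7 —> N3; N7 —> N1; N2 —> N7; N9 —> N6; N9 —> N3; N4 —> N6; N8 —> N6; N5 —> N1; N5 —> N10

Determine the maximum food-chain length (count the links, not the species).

3 links

One longest chain: N3 → N7 → N2 → N4.
It has 4 species and 3 links.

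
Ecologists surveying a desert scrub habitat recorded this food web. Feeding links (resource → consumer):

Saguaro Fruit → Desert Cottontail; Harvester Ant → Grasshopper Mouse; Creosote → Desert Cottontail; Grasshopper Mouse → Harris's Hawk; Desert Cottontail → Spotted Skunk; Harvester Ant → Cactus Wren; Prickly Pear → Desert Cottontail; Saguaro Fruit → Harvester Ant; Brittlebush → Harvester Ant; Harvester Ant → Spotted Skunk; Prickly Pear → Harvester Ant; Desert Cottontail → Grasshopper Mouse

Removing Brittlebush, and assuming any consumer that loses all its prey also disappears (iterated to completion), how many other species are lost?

0

Remove Brittlebush.
Every predator of it retains at least one other prey: Harvester Ant still has Prickly Pear, Saguaro Fruit.
No consumer loses all prey, so no secondary extinctions occur.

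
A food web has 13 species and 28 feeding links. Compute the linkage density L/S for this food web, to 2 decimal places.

L/S = 2.15

There are L = 28 links among S = 13 species.
L/S = 28/13 = 2.1538 ≈ 2.15.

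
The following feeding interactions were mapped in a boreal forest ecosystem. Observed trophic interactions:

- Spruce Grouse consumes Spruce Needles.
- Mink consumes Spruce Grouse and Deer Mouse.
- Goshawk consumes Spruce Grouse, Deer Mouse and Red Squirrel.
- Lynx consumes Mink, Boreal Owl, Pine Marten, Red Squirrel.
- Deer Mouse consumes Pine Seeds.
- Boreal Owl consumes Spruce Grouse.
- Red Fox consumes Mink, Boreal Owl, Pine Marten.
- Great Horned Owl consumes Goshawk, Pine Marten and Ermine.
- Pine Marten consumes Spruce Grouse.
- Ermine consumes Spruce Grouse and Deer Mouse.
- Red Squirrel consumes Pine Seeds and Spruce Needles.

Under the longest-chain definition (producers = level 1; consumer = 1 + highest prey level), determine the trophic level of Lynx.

Spruce Needles is a producer → level 1.
Spruce Grouse eats Spruce Needles → level 2.
Pine Marten eats Spruce Grouse → level 3.
Lynx eats Pine Marten (level 3); other prey at levels: Red Squirrel 2, Boreal Owl 3, Mink 3 → level 4.

Trophic level 4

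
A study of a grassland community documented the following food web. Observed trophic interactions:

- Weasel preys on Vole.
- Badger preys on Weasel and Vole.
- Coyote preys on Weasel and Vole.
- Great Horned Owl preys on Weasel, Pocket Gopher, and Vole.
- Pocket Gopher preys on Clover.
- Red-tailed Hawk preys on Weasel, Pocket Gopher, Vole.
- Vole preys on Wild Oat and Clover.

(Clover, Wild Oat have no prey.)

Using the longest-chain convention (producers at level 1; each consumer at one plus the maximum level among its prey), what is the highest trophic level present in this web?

Producers (level 1): Clover, Wild Oat.
Clover → Vole → Weasel → Badger gives Badger level 4.
No species has a prey at level 4, so no species reaches level 5.

4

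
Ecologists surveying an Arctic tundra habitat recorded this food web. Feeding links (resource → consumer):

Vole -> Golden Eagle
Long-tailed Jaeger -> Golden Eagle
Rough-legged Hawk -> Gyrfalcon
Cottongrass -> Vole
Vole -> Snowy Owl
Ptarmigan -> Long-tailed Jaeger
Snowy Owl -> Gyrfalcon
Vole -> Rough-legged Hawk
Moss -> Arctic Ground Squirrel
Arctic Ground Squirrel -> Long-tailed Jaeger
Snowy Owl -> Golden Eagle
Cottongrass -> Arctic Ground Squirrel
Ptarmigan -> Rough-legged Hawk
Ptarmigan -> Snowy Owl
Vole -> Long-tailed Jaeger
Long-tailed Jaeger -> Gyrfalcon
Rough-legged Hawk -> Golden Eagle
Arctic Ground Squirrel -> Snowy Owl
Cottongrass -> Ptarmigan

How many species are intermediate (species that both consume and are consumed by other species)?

Intermediate species (has both prey and predators): Vole, Arctic Ground Squirrel, Ptarmigan, Snowy Owl, Rough-legged Hawk, Long-tailed Jaeger.
Count: 6.

6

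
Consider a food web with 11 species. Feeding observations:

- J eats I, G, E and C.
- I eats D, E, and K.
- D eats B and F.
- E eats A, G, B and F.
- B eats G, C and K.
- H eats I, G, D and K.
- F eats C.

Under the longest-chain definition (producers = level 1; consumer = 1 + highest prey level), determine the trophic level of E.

Trophic level 3

G is a producer → level 1.
B eats G (level 1); other prey at levels: C 1, K 1 → level 2.
E eats B (level 2); other prey at levels: A 1, G 1, F 2 → level 3.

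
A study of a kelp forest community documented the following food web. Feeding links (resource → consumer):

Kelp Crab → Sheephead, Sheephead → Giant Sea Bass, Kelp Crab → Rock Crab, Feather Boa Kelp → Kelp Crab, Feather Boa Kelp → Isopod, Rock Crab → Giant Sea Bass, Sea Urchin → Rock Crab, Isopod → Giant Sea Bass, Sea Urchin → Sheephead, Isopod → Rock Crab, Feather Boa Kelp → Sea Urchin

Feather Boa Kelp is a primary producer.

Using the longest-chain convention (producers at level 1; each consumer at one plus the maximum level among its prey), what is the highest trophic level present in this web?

Producers (level 1): Feather Boa Kelp.
Feather Boa Kelp → Sea Urchin → Sheephead → Giant Sea Bass gives Giant Sea Bass level 4.
No species has a prey at level 4, so no species reaches level 5.

4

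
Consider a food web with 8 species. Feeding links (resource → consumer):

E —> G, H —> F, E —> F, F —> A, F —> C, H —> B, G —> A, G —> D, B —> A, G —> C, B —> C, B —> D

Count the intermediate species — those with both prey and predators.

Intermediate species (has both prey and predators): F, B, G.
Count: 3.

3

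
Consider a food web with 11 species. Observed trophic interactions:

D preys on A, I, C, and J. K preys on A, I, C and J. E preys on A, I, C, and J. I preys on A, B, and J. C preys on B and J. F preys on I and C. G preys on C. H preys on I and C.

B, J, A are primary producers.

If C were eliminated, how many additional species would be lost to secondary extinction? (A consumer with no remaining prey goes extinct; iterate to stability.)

1

Remove C.
Round 1: G (all prey gone) → extinct.
No further losses. Total secondary extinctions: 1.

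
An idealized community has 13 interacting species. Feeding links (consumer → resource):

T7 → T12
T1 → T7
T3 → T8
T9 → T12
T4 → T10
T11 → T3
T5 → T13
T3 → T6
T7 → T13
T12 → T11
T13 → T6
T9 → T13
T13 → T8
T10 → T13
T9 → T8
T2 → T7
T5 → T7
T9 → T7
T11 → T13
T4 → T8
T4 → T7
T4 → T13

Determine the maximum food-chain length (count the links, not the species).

One longest chain: T6 → T13 → T11 → T12 → T7 → T9.
It has 6 species and 5 links.

5 links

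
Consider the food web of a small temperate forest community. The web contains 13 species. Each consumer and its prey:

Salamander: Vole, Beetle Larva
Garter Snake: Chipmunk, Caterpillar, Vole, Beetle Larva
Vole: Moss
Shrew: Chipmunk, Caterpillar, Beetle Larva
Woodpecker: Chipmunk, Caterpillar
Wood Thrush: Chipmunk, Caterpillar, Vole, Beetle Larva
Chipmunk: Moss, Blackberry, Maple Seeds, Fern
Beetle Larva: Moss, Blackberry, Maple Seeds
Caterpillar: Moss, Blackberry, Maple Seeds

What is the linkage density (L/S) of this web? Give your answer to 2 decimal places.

There are L = 26 links among S = 13 species.
L/S = 26/13 = 2.0000 ≈ 2.00.

L/S = 2.00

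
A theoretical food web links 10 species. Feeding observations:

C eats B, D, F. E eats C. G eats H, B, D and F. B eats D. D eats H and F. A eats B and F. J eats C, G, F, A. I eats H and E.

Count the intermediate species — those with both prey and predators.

6

Intermediate species (has both prey and predators): D, B, G, C, A, E.
Count: 6.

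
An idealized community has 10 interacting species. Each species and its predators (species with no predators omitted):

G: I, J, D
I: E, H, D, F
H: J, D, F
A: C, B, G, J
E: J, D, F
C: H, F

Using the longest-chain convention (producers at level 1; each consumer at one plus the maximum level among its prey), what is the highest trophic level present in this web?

Producers (level 1): A.
A → G → I → E → J gives J level 5.
No species has a prey at level 5, so no species reaches level 6.

5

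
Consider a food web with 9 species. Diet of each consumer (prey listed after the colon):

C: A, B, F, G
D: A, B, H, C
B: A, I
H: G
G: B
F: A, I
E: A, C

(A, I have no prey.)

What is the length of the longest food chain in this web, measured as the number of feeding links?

4 links

One longest chain: A → B → G → H → D.
It has 5 species and 4 links.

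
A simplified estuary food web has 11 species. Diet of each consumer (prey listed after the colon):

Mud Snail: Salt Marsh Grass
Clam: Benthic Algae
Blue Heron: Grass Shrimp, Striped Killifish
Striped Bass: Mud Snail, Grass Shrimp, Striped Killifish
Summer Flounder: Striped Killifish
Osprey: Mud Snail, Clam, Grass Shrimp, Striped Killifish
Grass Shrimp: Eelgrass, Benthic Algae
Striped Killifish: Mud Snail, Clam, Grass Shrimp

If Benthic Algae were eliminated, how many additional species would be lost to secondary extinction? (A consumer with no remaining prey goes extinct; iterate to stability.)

1

Remove Benthic Algae.
Round 1: Clam (all prey gone) → extinct.
No further losses. Total secondary extinctions: 1.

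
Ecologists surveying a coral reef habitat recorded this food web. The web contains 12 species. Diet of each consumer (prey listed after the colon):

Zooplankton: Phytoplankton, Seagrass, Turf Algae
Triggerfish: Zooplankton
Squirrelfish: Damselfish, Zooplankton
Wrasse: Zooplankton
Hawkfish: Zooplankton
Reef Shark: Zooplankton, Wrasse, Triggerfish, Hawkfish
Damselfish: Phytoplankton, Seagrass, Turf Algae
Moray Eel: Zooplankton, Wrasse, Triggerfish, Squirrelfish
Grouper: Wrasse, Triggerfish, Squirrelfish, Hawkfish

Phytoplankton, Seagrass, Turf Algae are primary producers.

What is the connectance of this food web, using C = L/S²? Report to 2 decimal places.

The web has S = 12 species and L = 23 feeding links.
C = L / S² = 23 / 144 = 0.1597 ≈ 0.16.

C = 0.16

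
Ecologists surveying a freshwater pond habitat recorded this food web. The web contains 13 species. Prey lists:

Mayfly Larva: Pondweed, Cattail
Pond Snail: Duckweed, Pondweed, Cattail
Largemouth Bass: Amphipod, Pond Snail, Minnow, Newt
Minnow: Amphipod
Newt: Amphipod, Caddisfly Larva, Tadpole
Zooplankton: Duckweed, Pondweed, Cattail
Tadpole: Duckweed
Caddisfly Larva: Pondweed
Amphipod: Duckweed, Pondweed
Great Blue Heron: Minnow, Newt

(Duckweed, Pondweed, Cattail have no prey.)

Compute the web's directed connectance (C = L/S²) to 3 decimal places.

The web has S = 13 species and L = 22 feeding links.
C = L / S² = 22 / 169 = 0.1302 ≈ 0.130.

C = 0.130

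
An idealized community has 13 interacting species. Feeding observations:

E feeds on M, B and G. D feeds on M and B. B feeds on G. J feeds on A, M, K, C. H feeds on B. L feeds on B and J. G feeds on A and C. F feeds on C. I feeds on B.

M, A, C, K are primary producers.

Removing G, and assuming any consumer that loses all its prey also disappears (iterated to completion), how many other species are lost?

3

Remove G.
Round 1: B (all prey gone) → extinct.
Round 2: I (all prey gone), H (all prey gone) → extinct.
No further losses. Total secondary extinctions: 3.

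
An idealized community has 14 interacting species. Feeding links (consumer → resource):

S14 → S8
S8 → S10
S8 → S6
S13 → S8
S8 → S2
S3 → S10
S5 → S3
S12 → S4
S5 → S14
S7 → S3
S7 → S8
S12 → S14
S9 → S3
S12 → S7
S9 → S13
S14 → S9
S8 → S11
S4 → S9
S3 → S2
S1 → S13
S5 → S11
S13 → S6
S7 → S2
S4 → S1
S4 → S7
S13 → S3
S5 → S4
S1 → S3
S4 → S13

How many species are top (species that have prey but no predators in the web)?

Top species (has prey, but nothing eats it): S5, S12.
Count: 2.

2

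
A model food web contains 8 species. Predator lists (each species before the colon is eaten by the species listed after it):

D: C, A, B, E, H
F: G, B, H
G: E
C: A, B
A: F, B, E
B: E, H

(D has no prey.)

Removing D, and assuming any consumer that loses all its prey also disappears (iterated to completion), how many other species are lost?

7

Remove D.
Round 1: C (all prey gone) → extinct.
Round 2: A (all prey gone) → extinct.
Round 3: F (all prey gone) → extinct.
Round 4: G (all prey gone), B (all prey gone) → extinct.
Round 5: E (all prey gone), H (all prey gone) → extinct.
No further losses. Total secondary extinctions: 7.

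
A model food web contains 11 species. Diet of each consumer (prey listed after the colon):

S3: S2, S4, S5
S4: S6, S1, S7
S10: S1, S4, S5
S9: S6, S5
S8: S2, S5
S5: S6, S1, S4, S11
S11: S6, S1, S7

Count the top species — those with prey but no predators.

Top species (has prey, but nothing eats it): S10, S3, S8, S9.
Count: 4.

4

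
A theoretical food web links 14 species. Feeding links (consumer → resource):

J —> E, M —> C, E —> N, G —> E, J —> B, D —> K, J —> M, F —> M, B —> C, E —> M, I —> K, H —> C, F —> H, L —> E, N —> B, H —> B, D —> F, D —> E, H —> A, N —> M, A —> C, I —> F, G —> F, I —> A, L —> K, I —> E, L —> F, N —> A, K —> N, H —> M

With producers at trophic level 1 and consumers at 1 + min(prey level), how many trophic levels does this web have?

4

Producers (level 1): C.
Following each consumer down to its lowest-level prey: C → A → N → K (levels 1 through 4).
All prey of K (N 3) are at level 3 or above, so K is at level 1 + 3 = 4.
Every consumer has at least one prey at level 3 or below, so none exceeds level 4.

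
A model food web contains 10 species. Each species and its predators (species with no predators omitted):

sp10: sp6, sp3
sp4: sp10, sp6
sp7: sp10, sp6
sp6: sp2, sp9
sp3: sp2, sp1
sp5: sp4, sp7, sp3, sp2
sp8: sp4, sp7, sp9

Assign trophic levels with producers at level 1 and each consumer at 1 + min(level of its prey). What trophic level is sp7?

Trophic level 2

sp8 is a producer → level 1.
sp7 eats sp8 → level 2.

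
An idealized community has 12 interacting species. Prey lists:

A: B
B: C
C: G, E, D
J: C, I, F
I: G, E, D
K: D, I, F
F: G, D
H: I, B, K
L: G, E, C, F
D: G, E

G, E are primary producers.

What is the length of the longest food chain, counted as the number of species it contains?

One longest chain: G → D → I → K → H.
It has 5 species and 4 links.

5 species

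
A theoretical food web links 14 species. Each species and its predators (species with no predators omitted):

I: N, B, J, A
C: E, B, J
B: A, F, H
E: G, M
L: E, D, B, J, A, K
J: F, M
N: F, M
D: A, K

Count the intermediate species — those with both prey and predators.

5

Intermediate species (has both prey and predators): E, D, N, B, J.
Count: 5.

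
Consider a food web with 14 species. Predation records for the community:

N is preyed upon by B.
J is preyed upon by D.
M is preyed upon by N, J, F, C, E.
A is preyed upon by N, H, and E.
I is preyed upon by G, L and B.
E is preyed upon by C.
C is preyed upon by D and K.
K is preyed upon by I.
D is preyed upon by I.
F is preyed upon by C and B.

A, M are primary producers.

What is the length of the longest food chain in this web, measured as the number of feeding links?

5 links

One longest chain: A → E → C → D → I → B.
It has 6 species and 5 links.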